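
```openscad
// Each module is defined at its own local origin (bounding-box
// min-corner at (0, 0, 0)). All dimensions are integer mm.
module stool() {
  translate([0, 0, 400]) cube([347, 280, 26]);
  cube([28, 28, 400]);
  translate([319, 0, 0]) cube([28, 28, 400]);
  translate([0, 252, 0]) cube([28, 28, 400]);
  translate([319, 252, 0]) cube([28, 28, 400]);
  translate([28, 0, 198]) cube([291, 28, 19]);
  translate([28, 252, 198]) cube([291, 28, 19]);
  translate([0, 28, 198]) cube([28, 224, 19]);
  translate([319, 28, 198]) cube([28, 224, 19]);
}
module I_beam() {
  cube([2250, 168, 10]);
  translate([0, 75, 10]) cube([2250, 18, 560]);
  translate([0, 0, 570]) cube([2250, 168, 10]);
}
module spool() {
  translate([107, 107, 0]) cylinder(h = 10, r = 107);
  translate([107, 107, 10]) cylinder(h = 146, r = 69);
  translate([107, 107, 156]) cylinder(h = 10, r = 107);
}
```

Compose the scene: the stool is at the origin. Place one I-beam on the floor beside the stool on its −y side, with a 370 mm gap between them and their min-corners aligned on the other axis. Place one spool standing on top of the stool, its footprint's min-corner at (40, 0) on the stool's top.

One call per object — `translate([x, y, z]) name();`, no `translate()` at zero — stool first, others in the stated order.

stool();
translate([0, -538, 0]) I_beam();
translate([40, 0, 426]) spool();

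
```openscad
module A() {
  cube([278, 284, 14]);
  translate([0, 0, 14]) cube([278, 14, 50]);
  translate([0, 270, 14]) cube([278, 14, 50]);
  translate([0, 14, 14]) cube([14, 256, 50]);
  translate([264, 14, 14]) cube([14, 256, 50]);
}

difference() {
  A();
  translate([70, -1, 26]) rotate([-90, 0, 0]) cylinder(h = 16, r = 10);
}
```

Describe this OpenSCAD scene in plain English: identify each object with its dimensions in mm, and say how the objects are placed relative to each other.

A is an open storage box with external size 278×284×64 mm and wall thickness 14 mm (the base is also 14 mm thick). The base covers the whole footprint; the four walls stand on the base, with the y-facing walls full-width and the x-facing walls fitting between their inner faces.

The open box has a circular hole of radius 10 mm through its front wall, centred at (x = 70, z = 26).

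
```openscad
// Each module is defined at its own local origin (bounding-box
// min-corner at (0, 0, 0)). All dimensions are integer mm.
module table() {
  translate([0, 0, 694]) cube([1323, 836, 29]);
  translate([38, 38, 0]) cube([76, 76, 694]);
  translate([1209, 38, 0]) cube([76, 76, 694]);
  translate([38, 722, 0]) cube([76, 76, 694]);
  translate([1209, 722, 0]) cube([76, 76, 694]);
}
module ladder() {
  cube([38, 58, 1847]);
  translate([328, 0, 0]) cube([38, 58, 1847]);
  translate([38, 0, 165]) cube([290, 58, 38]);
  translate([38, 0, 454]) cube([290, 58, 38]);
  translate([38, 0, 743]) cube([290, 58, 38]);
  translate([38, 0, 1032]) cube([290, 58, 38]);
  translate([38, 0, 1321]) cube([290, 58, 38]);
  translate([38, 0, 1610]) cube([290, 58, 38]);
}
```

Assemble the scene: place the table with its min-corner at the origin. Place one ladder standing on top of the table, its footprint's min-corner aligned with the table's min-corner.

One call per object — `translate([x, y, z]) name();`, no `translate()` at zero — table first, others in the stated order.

table();
translate([0, 0, 723]) ladder();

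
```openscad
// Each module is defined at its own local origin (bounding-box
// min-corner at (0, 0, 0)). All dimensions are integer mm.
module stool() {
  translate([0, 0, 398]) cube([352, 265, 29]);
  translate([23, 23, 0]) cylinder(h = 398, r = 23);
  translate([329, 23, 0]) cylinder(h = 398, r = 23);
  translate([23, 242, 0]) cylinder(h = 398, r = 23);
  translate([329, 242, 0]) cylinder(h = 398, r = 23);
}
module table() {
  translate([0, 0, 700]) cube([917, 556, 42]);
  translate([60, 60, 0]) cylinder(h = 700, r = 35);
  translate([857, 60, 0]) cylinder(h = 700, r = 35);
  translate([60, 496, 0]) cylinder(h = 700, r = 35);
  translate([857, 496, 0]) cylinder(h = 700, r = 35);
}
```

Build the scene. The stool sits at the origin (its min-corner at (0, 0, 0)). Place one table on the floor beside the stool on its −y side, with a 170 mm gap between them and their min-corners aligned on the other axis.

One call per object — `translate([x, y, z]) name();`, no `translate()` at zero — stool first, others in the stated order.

stool();
translate([0, -726, 0]) table();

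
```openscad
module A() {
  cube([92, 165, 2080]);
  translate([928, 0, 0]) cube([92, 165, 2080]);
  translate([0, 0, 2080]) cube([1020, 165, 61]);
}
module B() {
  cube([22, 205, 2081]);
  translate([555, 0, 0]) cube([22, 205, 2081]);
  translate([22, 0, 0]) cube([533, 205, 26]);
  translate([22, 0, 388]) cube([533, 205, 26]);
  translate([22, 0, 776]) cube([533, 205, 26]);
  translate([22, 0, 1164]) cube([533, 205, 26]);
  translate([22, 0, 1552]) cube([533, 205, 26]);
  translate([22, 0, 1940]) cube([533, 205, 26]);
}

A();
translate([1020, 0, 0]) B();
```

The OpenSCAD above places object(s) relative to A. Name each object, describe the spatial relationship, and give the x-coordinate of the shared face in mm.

The door frame's +x face and the bookshelf's −x face are both at x = 1020 mm.

A is a door frame. B is a bookshelf. The bookshelf is against the door frame's +x side, with their −y faces flush. The x-coordinate of the shared face is 1020 mm.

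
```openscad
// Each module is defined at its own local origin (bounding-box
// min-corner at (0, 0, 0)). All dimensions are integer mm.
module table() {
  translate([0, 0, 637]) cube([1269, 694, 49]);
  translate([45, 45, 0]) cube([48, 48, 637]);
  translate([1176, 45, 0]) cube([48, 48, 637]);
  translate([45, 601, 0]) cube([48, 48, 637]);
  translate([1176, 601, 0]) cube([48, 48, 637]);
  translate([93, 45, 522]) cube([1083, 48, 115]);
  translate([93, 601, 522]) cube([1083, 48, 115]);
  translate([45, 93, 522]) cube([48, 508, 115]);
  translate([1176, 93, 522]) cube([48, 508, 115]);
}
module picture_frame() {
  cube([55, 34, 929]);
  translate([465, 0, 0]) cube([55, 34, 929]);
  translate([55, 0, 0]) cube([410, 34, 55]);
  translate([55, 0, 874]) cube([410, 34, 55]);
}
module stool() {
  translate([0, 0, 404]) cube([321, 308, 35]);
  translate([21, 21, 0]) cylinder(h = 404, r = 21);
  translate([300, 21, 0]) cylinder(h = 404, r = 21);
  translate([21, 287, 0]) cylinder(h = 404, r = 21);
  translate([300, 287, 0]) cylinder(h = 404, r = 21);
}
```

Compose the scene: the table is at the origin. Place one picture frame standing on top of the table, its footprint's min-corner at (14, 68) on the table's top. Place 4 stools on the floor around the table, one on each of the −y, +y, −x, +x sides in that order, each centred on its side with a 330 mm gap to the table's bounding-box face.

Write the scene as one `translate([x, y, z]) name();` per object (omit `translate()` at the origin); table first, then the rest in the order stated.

table();
translate([14, 68, 686]) picture_frame();
translate([474, -638, 0]) stool();
translate([474, 1024, 0]) stool();
translate([-651, 193, 0]) stool();
translate([1599, 193, 0]) stool();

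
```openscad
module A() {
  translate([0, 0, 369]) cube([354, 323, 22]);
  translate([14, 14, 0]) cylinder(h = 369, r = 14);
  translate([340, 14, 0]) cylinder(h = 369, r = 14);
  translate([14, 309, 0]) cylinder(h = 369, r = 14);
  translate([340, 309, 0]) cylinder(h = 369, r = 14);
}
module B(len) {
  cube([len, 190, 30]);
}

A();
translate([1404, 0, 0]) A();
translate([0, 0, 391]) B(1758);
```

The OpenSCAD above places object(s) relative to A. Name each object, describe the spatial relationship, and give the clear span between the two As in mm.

A is a stool. B is a beam. A beam spans the tops of two stools. The clear span between the two stools is 1050 mm.

Second stool starts at x = 1404; first ends at x = 354; clear span = 1404 − 354 = 1050 mm.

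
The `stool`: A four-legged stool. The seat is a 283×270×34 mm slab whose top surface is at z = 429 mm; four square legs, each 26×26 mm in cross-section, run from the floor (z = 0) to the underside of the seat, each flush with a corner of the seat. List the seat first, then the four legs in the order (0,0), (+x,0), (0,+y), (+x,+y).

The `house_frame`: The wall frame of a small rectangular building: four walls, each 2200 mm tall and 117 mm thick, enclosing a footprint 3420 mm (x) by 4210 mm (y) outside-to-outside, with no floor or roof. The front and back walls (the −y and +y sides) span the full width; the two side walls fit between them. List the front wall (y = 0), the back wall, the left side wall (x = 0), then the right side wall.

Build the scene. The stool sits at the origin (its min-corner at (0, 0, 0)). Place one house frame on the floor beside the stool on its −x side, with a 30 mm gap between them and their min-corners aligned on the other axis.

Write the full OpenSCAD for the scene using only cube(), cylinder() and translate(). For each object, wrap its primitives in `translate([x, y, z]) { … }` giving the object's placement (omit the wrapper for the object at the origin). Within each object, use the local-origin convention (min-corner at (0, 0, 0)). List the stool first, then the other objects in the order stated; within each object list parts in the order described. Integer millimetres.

translate([0, 0, 395]) cube([283, 270, 34]);
cube([26, 26, 395]);
translate([257, 0, 0]) cube([26, 26, 395]);
translate([0, 244, 0]) cube([26, 26, 395]);
translate([257, 244, 0]) cube([26, 26, 395]);
translate([-3450, 0, 0]) {
  cube([3420, 117, 2200]);
  translate([0, 4093, 0]) cube([3420, 117, 2200]);
  translate([0, 117, 0]) cube([117, 3976, 2200]);
  translate([3303, 117, 0]) cube([117, 3976, 2200]);
}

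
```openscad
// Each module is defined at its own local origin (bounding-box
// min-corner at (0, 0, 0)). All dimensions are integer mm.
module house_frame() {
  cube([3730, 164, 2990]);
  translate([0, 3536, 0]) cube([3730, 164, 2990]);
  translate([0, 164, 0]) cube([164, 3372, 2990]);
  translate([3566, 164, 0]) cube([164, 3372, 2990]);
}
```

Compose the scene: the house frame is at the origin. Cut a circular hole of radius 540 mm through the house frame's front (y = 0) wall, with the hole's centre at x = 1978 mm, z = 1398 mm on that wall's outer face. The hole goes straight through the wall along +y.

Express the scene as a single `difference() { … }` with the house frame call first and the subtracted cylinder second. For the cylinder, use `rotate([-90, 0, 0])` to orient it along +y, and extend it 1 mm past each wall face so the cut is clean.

difference() {
  house_frame();
  translate([1978, -1, 1398]) rotate([-90, 0, 0]) cylinder(h = 166, r = 540);
}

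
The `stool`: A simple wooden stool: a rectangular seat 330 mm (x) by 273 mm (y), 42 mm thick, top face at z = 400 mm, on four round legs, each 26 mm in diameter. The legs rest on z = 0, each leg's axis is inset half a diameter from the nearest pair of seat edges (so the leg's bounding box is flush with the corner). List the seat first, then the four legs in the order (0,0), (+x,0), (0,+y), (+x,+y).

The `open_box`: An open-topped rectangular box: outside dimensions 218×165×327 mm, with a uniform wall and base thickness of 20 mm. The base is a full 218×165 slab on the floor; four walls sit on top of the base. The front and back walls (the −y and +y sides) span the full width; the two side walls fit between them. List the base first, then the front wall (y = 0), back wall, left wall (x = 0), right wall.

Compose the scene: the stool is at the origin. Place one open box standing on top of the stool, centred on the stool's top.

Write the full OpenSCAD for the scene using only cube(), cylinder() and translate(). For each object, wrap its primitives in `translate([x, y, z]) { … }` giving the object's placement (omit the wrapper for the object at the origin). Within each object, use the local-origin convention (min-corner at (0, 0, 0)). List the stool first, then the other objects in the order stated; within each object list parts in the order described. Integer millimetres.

translate([0, 0, 358]) cube([330, 273, 42]);
translate([13, 13, 0]) cylinder(h = 358, r = 13);
translate([317, 13, 0]) cylinder(h = 358, r = 13);
translate([13, 260, 0]) cylinder(h = 358, r = 13);
translate([317, 260, 0]) cylinder(h = 358, r = 13);
translate([56, 54, 400]) {
  cube([218, 165, 20]);
  translate([0, 0, 20]) cube([218, 20, 307]);
  translate([0, 145, 20]) cube([218, 20, 307]);
  translate([0, 20, 20]) cube([20, 125, 307]);
  translate([198, 20, 20]) cube([20, 125, 307]);
}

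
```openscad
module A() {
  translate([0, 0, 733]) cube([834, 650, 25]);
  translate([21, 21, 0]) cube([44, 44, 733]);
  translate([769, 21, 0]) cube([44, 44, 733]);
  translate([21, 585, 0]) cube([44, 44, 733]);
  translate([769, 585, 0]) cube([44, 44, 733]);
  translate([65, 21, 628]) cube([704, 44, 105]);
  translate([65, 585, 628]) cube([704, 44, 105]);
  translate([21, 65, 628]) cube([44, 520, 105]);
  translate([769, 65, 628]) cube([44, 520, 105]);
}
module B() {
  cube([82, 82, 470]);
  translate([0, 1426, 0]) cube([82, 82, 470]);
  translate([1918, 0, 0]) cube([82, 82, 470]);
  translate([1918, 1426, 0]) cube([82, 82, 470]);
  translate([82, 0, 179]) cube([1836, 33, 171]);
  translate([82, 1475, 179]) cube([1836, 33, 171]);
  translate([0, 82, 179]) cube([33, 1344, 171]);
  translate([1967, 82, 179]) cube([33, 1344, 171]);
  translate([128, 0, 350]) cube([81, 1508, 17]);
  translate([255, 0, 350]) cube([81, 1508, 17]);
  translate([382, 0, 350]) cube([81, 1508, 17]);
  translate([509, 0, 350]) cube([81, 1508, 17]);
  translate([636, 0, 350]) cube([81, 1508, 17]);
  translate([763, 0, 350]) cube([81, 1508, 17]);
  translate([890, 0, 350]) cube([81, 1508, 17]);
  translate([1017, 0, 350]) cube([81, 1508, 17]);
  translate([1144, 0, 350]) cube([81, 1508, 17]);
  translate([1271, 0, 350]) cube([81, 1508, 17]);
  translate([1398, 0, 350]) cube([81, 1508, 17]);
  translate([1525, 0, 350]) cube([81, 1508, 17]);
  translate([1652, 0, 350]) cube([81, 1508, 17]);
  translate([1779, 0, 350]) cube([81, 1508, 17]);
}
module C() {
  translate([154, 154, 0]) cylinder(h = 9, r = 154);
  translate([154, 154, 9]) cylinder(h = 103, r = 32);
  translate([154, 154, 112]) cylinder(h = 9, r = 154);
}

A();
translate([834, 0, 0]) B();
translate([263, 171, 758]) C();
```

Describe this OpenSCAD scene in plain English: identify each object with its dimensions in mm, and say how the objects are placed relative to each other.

A is a table with a 834×650 mm rectangular top, 25 mm thick, top surface at z = 758 mm, supported by four 44×44 mm square legs, each inset 21 mm from the nearest pair of top edges, running from the floor. Four apron rails, 44 mm thick and 105 mm tall, run between adjacent legs with their top edges flush with the underside of the top and their outer faces flush with the legs' outer faces.

B is a bed frame 2000 mm long (x) by 1508 mm wide (y). Four 82×82 mm corner posts, 470 mm tall, at the corners of the footprint. Four rails of 33 mm thickness and 171 mm height run between adjacent posts with their undersides at z = 179 mm, their outer faces flush with the outside of the frame (the two x-running rails run between the posts' inner faces; the two y-running rails run between the posts' inner faces). 14 slats, each 81 mm wide (x) and 17 mm thick, lie across the top of the two x-running rails, running the full 1508 mm width of the frame in y; the slats are evenly spaced along x between the inner faces of the end posts with equal gaps (rounded down to the nearest mm) at the −x end and between each pair — any rounding remainder accumulates at the +x end.

C is a spool: two coaxial disc flanges of radius 154 mm and thickness 9 mm, joined by a core cylinder of radius 32 mm and height 103 mm. The lower flange rests on z = 0 and the three cylinders share a vertical axis.

The bed frame is against the table's +x side, with their −y faces flush. The spool is on top of the table, centred.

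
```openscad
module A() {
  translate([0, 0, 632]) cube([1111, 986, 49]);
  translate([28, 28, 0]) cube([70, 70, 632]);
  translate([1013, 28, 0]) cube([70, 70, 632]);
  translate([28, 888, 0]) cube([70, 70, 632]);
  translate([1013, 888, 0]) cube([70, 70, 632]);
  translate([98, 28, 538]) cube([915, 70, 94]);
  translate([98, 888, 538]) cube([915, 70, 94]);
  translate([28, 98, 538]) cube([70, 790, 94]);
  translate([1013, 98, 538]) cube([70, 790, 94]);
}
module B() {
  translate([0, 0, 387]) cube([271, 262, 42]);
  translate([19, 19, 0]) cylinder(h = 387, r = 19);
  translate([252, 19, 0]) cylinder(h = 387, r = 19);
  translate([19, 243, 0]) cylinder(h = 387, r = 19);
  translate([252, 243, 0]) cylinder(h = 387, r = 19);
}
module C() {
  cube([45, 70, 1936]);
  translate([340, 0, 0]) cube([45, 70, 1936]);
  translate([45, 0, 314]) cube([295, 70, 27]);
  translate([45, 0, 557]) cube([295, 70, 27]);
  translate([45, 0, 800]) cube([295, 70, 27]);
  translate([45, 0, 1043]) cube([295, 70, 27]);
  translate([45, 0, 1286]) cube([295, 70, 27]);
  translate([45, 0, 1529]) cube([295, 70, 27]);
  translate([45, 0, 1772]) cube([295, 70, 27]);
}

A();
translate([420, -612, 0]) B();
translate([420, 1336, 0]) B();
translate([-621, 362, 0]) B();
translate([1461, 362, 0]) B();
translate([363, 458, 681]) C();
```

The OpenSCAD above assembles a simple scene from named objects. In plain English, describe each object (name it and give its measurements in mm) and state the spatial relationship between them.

A is a table: top 1111 mm (x) × 986 mm (y), 49 mm thick, upper face at z = 681 mm, on four 70×70 mm square legs, each inset 28 mm from the nearest pair of top edges, running from z = 0 to the bottom of the top. Four apron rails, 70 mm thick and 94 mm tall, run between adjacent legs with their top edges flush with the underside of the top and their outer faces flush with the legs' outer faces.

B is a simple wooden stool: a rectangular seat 271 mm (x) by 262 mm (y), 42 mm thick, top face at z = 429 mm, on four round legs, each 38 mm in diameter. The legs rest on z = 0, each leg's axis is inset half a diameter from the nearest pair of seat edges (so the leg's bounding box is flush with the corner).

C is a straight ladder. Two 45×70 mm vertical rails, 1936 mm tall, stand 385 mm apart (outside-to-outside) with their front faces coplanar on the −y side. 7 rungs, each 70 mm deep and 27 mm tall, span between the inner faces of the rails, front faces flush with the rails. The lowest rung's underside is at z = 314 mm and rungs are spaced 243 mm apart (underside to underside).

Four stools sit around the table at the −y, +y, −x, +x sides. The ladder is on top of the table, centred.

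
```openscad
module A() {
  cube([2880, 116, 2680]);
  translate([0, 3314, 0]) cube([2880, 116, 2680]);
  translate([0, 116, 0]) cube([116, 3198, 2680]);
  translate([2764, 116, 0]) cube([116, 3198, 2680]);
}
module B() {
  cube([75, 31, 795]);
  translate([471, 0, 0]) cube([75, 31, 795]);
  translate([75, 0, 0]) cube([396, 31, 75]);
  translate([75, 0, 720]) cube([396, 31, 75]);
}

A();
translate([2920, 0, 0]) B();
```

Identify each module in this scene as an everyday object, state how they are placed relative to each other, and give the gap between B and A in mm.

The picture frame's nearest face is 40 mm from the house frame's +x face.

A is a house frame. B is a picture frame. The picture frame is on the floor beside the house frame on its +x side. The gap between the picture frame and the house frame is 40 mm.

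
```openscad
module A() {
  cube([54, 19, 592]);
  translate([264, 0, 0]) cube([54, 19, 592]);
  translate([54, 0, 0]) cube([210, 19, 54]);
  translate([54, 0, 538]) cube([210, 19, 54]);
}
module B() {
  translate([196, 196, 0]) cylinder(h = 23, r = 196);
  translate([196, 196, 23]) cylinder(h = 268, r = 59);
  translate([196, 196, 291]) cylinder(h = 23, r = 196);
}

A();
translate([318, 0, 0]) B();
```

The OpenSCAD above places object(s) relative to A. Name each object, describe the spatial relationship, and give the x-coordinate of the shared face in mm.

The picture frame's +x face and the spool's −x face are both at x = 318 mm.

A is a picture frame. B is a spool. The spool is against the picture frame's +x side, with their −y faces flush. The x-coordinate of the shared face is 318 mm.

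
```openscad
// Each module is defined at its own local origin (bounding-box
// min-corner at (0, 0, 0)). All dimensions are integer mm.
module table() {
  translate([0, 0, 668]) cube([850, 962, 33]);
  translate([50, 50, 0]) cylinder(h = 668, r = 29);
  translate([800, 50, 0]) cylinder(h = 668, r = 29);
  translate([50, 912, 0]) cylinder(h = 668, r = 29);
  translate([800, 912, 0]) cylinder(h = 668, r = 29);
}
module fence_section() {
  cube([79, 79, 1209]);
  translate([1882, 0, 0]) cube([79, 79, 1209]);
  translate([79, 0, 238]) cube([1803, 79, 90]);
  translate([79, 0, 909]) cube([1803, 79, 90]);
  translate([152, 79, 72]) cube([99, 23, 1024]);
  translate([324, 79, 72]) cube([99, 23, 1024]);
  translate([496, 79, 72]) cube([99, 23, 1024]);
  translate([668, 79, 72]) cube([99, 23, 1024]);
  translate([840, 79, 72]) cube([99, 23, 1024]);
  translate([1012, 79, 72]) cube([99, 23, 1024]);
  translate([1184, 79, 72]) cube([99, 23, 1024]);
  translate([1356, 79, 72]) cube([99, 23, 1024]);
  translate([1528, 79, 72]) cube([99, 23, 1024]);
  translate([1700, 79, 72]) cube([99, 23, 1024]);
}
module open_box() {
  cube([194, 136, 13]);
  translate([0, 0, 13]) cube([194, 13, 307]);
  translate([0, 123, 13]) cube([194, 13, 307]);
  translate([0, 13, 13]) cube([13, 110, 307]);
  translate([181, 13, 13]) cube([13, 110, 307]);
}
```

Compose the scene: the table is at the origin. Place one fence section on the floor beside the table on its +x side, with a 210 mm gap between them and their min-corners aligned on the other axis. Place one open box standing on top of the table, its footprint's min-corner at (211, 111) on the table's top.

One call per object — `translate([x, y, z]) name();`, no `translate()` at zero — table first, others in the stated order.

table();
translate([1060, 0, 0]) fence_section();
translate([211, 111, 701]) open_box();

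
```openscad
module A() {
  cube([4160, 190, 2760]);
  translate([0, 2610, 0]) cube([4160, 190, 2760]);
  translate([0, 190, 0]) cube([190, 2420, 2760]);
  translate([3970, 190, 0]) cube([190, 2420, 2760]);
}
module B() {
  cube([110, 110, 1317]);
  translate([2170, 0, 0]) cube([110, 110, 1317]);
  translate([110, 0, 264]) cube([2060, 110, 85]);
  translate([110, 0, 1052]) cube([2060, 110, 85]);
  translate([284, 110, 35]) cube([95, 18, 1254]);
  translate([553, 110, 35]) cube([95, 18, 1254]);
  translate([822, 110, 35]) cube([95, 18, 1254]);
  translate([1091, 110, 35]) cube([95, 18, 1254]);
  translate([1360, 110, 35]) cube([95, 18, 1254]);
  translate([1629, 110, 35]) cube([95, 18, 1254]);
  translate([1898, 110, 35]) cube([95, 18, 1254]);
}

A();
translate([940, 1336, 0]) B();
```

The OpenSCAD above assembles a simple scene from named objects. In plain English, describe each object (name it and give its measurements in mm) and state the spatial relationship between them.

A is the wall frame of a small rectangular building: four walls, each 2760 mm tall and 190 mm thick, enclosing a footprint 4160 mm (x) by 2800 mm (y) outside-to-outside, with no floor or roof. The front and back walls (the −y and +y sides) span the full width; the two side walls fit between them.

B is a fence section. Two 110×110 mm posts, 1317 mm tall, stand on the floor with a clear span of 2060 mm between their inner faces. Two horizontal rails of 110×85 mm section span the gap between the posts with their undersides at z = 264 mm and z = 1052 mm, flush with the posts' −y face. 7 pickets, each 95 mm wide, 18 mm thick and 1254 mm tall, are fixed to the +y face of the rails with their bottoms at z = 35 mm, evenly spaced across the span with equal gaps (rounded down to the nearest mm) at the −x end and between each pair — any rounding remainder accumulates at the +x end.

The fence section sits inside the house frame, centred.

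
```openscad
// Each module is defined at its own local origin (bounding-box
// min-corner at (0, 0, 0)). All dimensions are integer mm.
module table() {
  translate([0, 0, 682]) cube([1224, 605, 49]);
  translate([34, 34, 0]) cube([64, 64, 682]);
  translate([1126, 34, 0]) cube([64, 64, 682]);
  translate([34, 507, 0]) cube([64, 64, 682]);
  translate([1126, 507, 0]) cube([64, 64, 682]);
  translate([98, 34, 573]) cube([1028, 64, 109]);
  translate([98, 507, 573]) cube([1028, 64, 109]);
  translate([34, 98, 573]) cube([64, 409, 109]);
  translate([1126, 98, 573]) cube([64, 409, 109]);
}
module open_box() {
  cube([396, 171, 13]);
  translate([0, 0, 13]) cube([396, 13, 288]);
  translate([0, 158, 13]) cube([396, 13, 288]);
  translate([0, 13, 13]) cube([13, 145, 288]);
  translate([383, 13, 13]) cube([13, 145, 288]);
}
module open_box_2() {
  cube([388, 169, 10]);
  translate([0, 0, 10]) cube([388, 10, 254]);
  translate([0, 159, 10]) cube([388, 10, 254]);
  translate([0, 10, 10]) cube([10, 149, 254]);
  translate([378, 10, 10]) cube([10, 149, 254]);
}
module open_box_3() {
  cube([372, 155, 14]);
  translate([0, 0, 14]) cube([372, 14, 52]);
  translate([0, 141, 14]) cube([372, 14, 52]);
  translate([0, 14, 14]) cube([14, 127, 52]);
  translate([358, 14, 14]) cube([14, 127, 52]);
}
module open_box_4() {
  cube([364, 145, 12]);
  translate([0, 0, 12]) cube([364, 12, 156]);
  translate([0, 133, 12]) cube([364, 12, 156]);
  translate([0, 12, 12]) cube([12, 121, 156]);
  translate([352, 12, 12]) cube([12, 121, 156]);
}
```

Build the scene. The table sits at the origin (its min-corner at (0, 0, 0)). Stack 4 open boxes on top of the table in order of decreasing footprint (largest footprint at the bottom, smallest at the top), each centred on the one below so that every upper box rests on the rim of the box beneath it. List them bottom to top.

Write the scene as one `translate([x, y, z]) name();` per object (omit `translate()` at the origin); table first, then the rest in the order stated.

table();
translate([414, 217, 731]) open_box();
translate([418, 218, 1032]) open_box_2();
translate([426, 225, 1296]) open_box_3();
translate([430, 230, 1362]) open_box_4();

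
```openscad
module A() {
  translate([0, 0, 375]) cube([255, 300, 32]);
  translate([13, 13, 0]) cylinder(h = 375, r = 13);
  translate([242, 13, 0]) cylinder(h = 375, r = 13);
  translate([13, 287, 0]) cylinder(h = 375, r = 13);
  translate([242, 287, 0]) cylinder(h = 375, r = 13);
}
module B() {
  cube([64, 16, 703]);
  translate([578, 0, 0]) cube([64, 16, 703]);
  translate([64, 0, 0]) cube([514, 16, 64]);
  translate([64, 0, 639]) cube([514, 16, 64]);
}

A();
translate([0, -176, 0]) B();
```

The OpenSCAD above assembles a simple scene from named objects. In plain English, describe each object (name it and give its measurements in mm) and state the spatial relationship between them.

A is a four-legged stool. The seat is 255×300 mm, 32 mm thick, top at z = 407 mm. It stands on four round legs, each 26 mm in diameter, from z = 0 to the seat underside, each leg's axis is inset half a diameter from the nearest pair of seat edges (so the leg's bounding box is flush with the corner).

B is a picture frame with a 514×575 mm rectangular opening (x by z) and a uniform 64 mm border on every side. Frame depth is 16 mm along y. It is built from two vertical stiles running the full outside height and two horizontal rails spanning the gap between the stiles.

The picture frame is on the floor beside the stool on its −y side.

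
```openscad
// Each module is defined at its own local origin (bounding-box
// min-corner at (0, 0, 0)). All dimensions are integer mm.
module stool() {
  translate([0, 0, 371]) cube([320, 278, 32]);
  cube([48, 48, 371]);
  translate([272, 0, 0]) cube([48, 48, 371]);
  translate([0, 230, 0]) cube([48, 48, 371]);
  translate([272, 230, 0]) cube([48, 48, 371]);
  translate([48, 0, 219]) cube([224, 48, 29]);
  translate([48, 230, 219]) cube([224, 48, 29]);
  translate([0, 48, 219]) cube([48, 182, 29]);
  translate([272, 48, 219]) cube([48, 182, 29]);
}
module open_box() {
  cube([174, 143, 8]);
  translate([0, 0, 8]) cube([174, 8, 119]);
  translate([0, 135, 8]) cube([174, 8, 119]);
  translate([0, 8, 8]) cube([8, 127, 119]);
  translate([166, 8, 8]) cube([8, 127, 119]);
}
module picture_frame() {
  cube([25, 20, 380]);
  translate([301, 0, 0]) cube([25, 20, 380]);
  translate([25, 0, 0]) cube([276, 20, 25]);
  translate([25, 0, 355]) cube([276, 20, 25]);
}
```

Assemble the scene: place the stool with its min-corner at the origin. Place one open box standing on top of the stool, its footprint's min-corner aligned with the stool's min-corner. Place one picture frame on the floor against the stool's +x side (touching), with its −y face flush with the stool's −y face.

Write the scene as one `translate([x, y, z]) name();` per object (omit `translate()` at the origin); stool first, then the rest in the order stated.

stool();
translate([0, 0, 403]) open_box();
translate([320, 0, 0]) picture_frame();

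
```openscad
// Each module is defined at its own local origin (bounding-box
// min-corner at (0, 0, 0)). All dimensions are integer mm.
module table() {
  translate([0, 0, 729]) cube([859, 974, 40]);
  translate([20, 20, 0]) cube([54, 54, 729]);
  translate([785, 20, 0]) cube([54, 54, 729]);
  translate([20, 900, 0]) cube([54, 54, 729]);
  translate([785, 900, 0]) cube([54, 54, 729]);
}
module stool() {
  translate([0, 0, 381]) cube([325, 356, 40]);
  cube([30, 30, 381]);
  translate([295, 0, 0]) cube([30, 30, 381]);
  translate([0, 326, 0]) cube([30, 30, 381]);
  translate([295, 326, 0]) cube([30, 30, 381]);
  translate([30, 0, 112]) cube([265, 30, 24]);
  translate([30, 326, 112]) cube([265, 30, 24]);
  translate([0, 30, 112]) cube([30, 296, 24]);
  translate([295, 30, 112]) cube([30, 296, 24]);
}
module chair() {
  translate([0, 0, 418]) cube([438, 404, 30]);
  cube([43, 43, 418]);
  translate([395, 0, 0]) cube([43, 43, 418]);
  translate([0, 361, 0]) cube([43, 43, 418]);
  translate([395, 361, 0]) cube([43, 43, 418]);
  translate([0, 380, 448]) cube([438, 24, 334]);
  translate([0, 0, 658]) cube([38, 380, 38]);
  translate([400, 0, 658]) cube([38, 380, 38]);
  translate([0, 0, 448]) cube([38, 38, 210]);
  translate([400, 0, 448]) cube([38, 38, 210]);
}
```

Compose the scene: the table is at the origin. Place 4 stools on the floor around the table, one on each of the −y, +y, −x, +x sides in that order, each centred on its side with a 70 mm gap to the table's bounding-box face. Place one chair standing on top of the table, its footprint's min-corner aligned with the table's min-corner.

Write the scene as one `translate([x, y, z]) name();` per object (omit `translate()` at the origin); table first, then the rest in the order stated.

table();
translate([267, -426, 0]) stool();
translate([267, 1044, 0]) stool();
translate([-395, 309, 0]) stool();
translate([929, 309, 0]) stool();
translate([0, 0, 769]) chair();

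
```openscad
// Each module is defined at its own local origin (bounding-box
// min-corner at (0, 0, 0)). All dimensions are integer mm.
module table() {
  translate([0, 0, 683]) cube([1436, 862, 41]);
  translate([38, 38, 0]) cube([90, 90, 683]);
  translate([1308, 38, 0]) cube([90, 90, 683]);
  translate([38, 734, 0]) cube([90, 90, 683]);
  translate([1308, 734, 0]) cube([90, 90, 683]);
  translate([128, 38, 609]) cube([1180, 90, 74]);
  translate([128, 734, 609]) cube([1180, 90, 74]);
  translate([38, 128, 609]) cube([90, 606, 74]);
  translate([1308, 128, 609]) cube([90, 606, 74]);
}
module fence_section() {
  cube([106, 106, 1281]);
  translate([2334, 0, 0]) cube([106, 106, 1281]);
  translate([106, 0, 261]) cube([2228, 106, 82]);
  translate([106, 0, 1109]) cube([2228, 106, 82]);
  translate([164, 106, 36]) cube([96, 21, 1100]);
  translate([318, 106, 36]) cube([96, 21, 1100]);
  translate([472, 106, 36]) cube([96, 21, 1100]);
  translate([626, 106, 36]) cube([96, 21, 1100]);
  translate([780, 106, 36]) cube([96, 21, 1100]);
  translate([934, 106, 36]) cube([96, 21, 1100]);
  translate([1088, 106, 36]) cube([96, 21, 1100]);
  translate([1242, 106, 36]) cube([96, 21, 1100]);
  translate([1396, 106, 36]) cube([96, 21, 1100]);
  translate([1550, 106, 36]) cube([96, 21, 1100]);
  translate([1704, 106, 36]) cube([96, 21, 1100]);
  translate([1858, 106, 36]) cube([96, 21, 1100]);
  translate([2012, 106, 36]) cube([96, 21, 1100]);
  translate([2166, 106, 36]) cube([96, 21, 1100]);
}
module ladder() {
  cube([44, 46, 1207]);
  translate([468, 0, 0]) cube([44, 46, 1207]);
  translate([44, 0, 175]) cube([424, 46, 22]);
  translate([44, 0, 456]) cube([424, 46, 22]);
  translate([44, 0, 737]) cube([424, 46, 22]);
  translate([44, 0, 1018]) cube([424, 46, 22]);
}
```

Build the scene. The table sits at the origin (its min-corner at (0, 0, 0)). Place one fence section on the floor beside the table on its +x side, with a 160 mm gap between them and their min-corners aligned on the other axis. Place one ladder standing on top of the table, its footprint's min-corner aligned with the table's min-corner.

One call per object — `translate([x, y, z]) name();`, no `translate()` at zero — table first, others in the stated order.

table();
translate([1596, 0, 0]) fence_section();
translate([0, 0, 724]) ladder();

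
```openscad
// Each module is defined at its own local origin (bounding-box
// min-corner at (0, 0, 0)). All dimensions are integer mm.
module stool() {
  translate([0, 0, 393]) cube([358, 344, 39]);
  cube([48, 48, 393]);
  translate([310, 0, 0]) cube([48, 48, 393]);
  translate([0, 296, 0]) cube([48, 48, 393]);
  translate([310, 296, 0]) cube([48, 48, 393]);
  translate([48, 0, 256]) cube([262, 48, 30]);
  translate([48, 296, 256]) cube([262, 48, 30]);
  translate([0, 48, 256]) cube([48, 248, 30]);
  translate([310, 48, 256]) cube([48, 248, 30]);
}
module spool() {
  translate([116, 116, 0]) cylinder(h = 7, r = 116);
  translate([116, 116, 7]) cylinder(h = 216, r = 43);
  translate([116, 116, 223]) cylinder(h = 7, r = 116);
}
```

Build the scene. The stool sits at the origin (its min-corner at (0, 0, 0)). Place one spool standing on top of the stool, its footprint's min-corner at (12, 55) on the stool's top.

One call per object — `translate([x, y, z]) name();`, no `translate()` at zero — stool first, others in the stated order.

stool();
translate([12, 55, 432]) spool();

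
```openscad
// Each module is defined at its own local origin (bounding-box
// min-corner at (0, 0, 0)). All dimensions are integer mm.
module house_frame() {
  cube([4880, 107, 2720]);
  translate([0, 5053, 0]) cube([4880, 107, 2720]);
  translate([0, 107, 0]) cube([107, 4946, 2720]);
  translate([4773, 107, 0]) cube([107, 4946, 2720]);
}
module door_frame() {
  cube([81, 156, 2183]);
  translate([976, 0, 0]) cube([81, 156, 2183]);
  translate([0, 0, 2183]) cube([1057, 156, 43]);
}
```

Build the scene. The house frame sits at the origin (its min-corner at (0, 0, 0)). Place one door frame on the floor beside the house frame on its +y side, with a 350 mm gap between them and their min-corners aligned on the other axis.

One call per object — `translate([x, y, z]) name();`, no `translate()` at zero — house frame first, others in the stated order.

house_frame();
translate([0, 5510, 0]) door_frame();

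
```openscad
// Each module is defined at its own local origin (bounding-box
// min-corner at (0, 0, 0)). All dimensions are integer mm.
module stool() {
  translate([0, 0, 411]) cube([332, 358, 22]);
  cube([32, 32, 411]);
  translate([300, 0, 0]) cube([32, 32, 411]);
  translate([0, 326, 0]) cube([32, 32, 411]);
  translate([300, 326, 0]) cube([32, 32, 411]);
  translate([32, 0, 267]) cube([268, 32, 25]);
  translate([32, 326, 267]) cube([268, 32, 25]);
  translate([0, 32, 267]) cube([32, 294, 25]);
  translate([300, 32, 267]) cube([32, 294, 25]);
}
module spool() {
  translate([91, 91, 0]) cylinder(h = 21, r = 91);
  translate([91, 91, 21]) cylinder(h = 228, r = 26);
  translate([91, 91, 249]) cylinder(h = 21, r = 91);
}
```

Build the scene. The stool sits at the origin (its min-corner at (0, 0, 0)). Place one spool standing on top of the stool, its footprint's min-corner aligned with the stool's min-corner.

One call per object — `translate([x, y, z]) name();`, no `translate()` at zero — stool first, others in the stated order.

stool();
translate([0, 0, 433]) spool();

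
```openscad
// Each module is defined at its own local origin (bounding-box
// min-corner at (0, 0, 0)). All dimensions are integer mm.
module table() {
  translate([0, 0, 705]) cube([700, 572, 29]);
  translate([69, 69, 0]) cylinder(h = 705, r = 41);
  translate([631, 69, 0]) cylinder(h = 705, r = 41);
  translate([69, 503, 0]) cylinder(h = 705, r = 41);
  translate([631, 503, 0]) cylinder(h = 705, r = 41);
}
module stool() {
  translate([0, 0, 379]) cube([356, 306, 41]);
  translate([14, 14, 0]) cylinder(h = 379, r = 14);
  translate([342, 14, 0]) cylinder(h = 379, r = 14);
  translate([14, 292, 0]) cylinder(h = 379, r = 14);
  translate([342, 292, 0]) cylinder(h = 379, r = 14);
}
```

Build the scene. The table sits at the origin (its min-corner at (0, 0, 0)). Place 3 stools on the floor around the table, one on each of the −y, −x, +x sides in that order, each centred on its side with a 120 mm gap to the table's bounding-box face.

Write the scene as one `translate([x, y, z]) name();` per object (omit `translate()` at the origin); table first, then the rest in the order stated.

table();
translate([172, -426, 0]) stool();
translate([-476, 133, 0]) stool();
translate([820, 133, 0]) stool();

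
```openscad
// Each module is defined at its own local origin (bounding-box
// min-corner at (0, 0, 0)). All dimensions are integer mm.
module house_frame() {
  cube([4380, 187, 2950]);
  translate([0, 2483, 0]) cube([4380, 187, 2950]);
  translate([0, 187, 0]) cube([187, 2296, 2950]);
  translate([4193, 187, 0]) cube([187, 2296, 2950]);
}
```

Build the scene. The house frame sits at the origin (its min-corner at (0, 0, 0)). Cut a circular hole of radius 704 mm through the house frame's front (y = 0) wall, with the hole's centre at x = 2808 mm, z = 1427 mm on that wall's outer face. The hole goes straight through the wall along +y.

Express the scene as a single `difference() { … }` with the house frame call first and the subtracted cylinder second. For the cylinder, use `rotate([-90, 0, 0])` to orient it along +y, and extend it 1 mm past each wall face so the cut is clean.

difference() {
  house_frame();
  translate([2808, -1, 1427]) rotate([-90, 0, 0]) cylinder(h = 189, r = 704);
}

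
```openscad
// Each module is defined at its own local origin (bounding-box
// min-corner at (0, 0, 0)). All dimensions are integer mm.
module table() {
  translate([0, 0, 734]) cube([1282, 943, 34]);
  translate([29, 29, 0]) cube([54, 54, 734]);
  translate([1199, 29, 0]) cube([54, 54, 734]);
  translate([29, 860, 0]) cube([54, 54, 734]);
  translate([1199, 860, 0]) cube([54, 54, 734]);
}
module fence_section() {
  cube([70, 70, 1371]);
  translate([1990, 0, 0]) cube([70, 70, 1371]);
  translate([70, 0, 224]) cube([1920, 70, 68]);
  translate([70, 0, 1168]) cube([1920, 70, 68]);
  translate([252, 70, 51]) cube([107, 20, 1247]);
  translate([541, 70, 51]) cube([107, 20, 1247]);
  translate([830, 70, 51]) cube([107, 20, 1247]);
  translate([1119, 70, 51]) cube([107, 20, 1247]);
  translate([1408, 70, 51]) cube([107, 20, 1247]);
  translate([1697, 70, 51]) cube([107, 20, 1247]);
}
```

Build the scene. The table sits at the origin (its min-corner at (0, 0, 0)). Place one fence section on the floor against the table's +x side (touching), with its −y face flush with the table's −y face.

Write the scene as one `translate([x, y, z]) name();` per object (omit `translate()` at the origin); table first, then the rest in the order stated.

table();
translate([1282, 0, 0]) fence_section();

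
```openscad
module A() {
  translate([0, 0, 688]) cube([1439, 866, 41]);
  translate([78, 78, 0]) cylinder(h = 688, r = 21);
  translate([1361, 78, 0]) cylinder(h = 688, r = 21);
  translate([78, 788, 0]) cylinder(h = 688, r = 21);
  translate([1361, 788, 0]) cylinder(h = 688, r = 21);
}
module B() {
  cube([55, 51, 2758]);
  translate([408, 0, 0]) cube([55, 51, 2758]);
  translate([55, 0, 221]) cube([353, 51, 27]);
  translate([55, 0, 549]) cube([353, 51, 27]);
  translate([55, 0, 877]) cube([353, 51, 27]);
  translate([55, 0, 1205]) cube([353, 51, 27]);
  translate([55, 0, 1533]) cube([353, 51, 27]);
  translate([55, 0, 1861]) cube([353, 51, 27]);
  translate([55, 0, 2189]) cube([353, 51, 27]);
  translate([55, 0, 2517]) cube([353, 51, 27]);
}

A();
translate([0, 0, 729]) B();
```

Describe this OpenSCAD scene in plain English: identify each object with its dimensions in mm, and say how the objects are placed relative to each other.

A is a table: top 1439 mm (x) × 866 mm (y), 41 mm thick, upper face at z = 729 mm, on four round legs of 42 mm diameter, each leg's bounding box inset 57 mm from the nearest pair of top edges, running from z = 0 to the bottom of the top.

B is a wooden ladder with two side rails of 55×51 mm section and 2758 mm height, set 463 mm apart overall. Between them run 8 rectangular rungs (51 mm deep, 27 mm thick), front faces flush with the rails' −y face. The bottom of the first rung is 221 mm above the floor and each subsequent rung is 328 mm higher than the one below.

The ladder is on top of the table.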